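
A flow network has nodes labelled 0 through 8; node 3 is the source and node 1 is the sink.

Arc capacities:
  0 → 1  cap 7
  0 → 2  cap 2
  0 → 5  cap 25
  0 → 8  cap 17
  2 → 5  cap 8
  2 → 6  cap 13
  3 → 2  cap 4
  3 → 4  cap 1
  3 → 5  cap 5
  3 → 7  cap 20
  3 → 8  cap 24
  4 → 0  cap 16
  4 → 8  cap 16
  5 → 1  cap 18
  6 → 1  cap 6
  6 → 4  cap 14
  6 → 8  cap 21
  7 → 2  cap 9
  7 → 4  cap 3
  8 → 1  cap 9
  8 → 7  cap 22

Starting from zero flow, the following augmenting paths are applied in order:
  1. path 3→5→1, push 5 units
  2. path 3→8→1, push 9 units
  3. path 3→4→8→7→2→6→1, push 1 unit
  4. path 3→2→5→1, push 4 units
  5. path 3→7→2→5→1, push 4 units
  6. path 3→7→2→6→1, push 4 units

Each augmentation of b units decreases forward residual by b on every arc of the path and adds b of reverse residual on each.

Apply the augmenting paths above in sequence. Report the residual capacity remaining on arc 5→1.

after path 1 (3→5→1, push 5): res(5,1)=13
after path 2 (3→8→1, push 9): res(5,1)=13
after path 3 (3→4→8→7→2→6→1, push 1): res(5,1)=13
after path 4 (3→2→5→1, push 4): res(5,1)=9
after path 5 (3→7→2→5→1, push 4): res(5,1)=5
after path 6 (3→7→2→6→1, push 4): res(5,1)=5

Residual capacity of (5,1): 5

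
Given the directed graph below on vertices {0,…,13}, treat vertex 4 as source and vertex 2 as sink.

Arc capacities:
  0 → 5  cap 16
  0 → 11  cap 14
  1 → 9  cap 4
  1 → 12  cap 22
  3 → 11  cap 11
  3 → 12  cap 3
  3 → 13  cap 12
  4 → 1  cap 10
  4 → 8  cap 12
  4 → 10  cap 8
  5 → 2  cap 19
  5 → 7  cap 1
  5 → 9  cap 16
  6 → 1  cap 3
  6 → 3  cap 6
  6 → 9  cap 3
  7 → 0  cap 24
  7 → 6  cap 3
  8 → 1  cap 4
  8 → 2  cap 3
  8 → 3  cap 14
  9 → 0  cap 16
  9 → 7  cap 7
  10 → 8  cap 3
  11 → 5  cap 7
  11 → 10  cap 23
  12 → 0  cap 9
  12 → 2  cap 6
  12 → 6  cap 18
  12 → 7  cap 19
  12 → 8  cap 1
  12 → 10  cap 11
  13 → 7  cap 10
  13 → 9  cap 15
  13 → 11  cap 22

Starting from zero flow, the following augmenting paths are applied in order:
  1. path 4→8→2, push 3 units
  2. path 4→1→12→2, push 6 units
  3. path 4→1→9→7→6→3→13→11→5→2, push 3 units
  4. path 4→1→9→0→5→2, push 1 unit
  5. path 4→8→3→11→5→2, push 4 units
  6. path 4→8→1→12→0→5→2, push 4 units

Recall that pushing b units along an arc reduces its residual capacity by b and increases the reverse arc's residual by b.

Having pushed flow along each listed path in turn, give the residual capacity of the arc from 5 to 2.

Residual capacity of (5,2): 7

after path 1 (4→8→2, push 3): res(5,2)=19
after path 2 (4→1→12→2, push 6): res(5,2)=19
after path 3 (4→1→9→7→6→3→13→11→5→2, push 3): res(5,2)=16
after path 4 (4→1→9→0→5→2, push 1): res(5,2)=15
after path 5 (4→8→3→11→5→2, push 4): res(5,2)=11
after path 6 (4→8→1→12→0→5→2, push 4): res(5,2)=7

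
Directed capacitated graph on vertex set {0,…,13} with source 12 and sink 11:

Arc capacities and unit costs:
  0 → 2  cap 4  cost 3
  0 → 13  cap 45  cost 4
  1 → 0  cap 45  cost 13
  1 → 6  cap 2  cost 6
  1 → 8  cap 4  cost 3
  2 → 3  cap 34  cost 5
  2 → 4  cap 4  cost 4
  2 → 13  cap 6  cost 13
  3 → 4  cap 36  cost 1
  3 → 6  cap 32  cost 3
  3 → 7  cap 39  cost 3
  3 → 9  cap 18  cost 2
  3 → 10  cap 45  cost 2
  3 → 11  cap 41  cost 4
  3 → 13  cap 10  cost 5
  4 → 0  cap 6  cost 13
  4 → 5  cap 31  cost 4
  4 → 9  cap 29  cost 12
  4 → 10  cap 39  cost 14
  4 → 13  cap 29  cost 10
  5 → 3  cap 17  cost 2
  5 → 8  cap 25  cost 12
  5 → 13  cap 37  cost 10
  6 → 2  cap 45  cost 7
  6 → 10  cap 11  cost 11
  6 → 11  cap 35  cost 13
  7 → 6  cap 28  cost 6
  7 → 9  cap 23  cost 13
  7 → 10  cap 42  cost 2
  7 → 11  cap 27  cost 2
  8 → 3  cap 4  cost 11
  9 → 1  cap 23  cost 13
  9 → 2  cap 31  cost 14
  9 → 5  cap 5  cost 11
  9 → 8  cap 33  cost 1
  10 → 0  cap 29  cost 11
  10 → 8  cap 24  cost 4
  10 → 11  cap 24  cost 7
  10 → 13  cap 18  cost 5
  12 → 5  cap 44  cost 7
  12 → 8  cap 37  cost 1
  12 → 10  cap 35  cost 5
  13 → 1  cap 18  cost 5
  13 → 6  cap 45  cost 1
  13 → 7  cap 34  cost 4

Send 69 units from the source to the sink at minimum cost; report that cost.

Minimum cost for 69 units: 1048

shortest-cost path #1: 12→10→11 push 24 @ unit cost 12 (adds 288)
shortest-cost path #2: 12→5→3→11 push 17 @ unit cost 13 (adds 221)
shortest-cost path #3: 12→8→3→11 push 4 @ unit cost 16 (adds 64)
shortest-cost path #4: 12→10→13→7→11 push 11 @ unit cost 16 (adds 176)
shortest-cost path #5: 12→5→13→7→11 push 13 @ unit cost 23 (adds 299)
total cost = 1048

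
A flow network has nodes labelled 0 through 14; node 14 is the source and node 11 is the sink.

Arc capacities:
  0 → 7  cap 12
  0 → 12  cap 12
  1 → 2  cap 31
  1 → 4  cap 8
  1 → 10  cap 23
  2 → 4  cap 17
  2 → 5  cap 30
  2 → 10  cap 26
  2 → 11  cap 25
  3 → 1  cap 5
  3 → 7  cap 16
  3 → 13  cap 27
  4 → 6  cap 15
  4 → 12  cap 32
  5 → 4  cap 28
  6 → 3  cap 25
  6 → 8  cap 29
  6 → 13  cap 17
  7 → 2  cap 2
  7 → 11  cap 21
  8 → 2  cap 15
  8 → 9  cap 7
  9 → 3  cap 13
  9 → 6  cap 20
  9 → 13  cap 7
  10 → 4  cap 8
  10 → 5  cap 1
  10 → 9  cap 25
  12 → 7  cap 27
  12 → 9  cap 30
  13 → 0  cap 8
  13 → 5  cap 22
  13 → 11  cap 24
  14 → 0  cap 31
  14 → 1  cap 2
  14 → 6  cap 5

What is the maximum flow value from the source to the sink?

Maximum flow value: 31

augment #1: 14→0→7→11 bottleneck 12, total now 12
augment #2: 14→1→2→11 bottleneck 2, total now 14
augment #3: 14→6→13→11 bottleneck 5, total now 19
augment #4: 14→0→12→7→11 bottleneck 9, total now 28
augment #5: 14→0→12→7→2→11 bottleneck 2, total now 30
augment #6: 14→0→12→9→13→11 bottleneck 1, total now 31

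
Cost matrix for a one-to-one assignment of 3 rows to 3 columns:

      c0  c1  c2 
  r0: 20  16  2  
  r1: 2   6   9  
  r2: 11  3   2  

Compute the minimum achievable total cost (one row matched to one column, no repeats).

Minimum assignment cost: 7

optimal assignment: row0→col2 (cost 2), row1→col0 (cost 2), row2→col1 (cost 3)
total = 2 + 2 + 3 = 7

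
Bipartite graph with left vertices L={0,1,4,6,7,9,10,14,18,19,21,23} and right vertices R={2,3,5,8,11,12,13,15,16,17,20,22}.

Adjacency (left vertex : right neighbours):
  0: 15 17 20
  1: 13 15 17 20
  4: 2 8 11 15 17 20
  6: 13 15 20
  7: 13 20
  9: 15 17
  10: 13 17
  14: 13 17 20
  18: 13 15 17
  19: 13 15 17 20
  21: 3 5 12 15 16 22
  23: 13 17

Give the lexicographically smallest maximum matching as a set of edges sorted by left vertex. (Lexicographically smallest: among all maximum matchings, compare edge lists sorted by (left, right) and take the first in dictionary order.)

|M| = 6 (so the lex-smallest maximum matching has 6 edges)
process left vertices in ascending order; for each, take the smallest-labelled available neighbour that still permits 6 edges overall, or leave it unmatched if none does
lex-smallest matching: {0-15, 1-13, 4-2, 6-20, 9-17, 21-3}

Lex-smallest maximum matching: {(0,15), (1,13), (4,2), (6,20), (9,17), (21,3)}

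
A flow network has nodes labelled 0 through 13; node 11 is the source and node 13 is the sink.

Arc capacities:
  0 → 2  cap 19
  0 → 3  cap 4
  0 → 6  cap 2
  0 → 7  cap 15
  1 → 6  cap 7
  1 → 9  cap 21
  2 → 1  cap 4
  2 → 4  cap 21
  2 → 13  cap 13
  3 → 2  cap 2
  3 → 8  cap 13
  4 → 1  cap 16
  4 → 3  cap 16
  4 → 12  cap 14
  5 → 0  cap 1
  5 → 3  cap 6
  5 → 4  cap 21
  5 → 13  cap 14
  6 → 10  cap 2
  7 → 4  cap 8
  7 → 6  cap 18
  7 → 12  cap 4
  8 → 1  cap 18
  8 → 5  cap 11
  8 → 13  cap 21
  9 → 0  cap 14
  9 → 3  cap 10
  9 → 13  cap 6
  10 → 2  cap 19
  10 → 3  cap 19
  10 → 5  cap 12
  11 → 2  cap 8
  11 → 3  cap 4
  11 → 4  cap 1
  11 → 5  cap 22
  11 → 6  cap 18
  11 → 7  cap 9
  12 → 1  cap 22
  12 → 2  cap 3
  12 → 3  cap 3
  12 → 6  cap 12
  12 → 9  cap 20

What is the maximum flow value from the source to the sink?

Maximum flow value: 46

augment #1: 11→2→13 bottleneck 8, total now 8
augment #2: 11→5→13 bottleneck 14, total now 22
augment #3: 11→3→2→13 bottleneck 2, total now 24
augment #4: 11→3→8→13 bottleneck 2, total now 26
augment #5: 11→4→1→9→13 bottleneck 1, total now 27
augment #6: 11→5→0→2→13 bottleneck 1, total now 28
augment #7: 11→5→3→8→13 bottleneck 6, total now 34
augment #8: 11→6→10→2→13 bottleneck 2, total now 36
augment #9: 11→7→12→9→13 bottleneck 4, total now 40
augment #10: 11→5→4→1→9→13 bottleneck 1, total now 41
augment #11: 11→7→4→3→8→13 bottleneck 5, total now 46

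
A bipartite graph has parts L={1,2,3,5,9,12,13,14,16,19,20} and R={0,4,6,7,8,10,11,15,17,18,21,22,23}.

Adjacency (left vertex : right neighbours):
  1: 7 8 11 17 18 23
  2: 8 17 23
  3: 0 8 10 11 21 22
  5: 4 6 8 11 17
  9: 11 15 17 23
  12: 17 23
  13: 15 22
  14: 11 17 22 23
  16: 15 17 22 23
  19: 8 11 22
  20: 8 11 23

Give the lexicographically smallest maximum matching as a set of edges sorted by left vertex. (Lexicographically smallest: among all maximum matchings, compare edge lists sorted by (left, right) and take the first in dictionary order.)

Lex-smallest maximum matching: {(1,7), (2,8), (3,0), (5,4), (9,11), (12,17), (13,15), (14,22), (16,23)}

|M| = 9 (so the lex-smallest maximum matching has 9 edges)
process left vertices in ascending order; for each, take the smallest-labelled available neighbour that still permits 9 edges overall, or leave it unmatched if none does
lex-smallest matching: {1-7, 2-8, 3-0, 5-4, 9-11, 12-17, 13-15, 14-22, 16-23}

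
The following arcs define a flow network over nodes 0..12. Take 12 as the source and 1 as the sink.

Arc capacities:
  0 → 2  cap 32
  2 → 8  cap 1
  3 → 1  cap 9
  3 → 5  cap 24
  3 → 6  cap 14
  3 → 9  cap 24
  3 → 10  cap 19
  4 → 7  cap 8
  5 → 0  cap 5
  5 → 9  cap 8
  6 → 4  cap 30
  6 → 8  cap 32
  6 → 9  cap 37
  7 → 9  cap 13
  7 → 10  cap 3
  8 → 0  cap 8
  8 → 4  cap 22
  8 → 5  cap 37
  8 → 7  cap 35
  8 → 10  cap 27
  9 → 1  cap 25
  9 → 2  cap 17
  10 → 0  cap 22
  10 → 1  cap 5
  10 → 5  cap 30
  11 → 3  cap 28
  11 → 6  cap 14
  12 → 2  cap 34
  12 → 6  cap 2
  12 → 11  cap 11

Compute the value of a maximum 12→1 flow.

augment #1: 12→6→9→1 bottleneck 2, total now 2
augment #2: 12→11→3→1 bottleneck 9, total now 11
augment #3: 12→2→8→10→1 bottleneck 1, total now 12
augment #4: 12→11→3→9→1 bottleneck 2, total now 14

Maximum flow value: 14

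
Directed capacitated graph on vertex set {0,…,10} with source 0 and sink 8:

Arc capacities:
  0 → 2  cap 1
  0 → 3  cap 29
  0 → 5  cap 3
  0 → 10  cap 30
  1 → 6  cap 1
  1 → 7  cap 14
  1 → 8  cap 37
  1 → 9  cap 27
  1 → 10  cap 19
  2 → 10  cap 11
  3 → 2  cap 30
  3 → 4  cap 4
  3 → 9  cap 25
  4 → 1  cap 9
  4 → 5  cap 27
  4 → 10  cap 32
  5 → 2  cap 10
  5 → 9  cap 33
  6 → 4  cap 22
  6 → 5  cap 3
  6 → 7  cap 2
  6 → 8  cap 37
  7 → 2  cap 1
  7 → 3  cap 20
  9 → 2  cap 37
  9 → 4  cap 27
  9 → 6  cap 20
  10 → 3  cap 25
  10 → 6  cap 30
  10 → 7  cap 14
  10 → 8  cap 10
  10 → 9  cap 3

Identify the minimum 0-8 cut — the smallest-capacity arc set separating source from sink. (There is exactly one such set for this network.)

augment #1: 0→10→8 push 10
augment #2: 0→10→6→8 push 20
augment #3: 0→2→10→6→8 push 1
augment #4: 0→3→4→1→8 push 4
augment #5: 0→3→9→6→8 push 16
augment #6: 0→3→9→4→1→8 push 5
max flow = 56; residual-reachable set from 0 gives S-side
cut edges (S→T): {(4,1), (6,8), (10,8)} total cap 56

Min-cut arcs: {(4,1), (6,8), (10,8)} (total capacity 56)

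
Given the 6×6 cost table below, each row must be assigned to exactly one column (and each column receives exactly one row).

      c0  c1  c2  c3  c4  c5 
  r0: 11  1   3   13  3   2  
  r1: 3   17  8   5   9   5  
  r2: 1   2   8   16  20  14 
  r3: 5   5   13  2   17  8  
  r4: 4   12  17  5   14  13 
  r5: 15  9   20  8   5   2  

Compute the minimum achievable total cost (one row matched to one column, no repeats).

one of 2 optimal assignments: row0→col2 (cost 3), row1→col5 (cost 5), row2→col1 (cost 2), row3→col3 (cost 2), row4→col0 (cost 4), row5→col4 (cost 5)
total = 3 + 5 + 2 + 2 + 4 + 5 = 21

Minimum assignment cost: 21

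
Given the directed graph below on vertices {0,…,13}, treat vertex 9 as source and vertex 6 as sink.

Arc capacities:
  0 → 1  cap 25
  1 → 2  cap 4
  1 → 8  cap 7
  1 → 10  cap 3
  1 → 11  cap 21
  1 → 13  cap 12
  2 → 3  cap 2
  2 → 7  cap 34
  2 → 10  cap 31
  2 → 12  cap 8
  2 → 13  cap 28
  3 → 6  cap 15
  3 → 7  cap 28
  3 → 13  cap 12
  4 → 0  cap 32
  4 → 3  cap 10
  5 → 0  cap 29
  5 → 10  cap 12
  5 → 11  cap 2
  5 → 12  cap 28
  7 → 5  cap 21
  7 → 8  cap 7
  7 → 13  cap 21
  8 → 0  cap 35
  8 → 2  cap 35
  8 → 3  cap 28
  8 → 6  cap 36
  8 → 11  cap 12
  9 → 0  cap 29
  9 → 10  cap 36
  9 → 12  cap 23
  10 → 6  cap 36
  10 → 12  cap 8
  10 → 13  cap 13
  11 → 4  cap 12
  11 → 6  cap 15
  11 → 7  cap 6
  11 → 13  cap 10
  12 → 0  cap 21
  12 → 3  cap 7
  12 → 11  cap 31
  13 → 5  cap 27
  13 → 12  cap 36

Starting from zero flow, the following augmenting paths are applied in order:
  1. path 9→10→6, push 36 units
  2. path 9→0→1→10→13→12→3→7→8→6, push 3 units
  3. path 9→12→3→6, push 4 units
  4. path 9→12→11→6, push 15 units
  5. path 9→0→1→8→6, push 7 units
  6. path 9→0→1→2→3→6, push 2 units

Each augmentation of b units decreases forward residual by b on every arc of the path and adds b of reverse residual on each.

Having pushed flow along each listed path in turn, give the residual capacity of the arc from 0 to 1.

Residual capacity of (0,1): 13

after path 1 (9→10→6, push 36): res(0,1)=25
after path 2 (9→0→1→10→13→12→3→7→8→6, push 3): res(0,1)=22
after path 3 (9→12→3→6, push 4): res(0,1)=22
after path 4 (9→12→11→6, push 15): res(0,1)=22
after path 5 (9→0→1→8→6, push 7): res(0,1)=15
after path 6 (9→0→1→2→3→6, push 2): res(0,1)=13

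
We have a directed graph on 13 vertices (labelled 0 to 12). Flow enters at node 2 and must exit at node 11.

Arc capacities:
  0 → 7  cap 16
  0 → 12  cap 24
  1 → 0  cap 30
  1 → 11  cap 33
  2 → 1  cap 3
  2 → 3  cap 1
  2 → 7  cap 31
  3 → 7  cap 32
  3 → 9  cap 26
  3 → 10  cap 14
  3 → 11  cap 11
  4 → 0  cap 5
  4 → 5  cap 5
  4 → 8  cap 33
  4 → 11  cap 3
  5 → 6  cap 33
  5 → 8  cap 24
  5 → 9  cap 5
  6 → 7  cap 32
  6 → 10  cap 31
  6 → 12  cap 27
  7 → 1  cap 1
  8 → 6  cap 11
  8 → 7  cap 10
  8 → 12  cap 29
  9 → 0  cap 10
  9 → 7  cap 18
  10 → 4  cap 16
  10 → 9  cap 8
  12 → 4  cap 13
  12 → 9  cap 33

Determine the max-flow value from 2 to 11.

augment #1: 2→1→11 bottleneck 3, total now 3
augment #2: 2→3→11 bottleneck 1, total now 4
augment #3: 2→7→1→11 bottleneck 1, total now 5

Maximum flow value: 5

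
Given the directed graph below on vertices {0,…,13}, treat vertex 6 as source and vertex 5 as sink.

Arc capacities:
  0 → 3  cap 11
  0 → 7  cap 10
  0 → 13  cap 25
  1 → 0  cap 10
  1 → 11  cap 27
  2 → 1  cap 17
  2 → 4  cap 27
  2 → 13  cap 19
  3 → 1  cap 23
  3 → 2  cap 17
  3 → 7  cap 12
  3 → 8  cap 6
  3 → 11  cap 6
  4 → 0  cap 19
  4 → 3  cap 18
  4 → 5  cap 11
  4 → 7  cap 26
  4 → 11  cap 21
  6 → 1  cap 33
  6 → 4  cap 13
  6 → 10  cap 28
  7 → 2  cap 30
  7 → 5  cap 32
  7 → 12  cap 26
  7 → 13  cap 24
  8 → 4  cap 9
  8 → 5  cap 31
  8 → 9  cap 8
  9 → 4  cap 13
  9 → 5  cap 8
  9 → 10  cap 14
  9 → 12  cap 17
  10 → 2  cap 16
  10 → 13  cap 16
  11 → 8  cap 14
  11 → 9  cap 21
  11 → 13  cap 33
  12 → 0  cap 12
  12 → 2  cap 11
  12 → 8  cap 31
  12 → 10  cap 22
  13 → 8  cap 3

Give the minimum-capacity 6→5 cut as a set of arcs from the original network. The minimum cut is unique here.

Min-cut arcs: {(6,1), (6,4), (10,2), (13,8)} (total capacity 65)

augment #1: 6→4→5 push 11
augment #2: 6→4→7→5 push 2
augment #3: 6→1→0→7→5 push 10
augment #4: 6→1→11→8→5 push 14
augment #5: 6→1→11→9→5 push 8
augment #6: 6→10→13→8→5 push 3
augment #7: 6→10→2→4→7→5 push 16
augment #8: 6→1→11→9→4→7→5 push 1
max flow = 65; residual-reachable set from 6 gives S-side
cut edges (S→T): {(6,1), (6,4), (10,2), (13,8)} total cap 65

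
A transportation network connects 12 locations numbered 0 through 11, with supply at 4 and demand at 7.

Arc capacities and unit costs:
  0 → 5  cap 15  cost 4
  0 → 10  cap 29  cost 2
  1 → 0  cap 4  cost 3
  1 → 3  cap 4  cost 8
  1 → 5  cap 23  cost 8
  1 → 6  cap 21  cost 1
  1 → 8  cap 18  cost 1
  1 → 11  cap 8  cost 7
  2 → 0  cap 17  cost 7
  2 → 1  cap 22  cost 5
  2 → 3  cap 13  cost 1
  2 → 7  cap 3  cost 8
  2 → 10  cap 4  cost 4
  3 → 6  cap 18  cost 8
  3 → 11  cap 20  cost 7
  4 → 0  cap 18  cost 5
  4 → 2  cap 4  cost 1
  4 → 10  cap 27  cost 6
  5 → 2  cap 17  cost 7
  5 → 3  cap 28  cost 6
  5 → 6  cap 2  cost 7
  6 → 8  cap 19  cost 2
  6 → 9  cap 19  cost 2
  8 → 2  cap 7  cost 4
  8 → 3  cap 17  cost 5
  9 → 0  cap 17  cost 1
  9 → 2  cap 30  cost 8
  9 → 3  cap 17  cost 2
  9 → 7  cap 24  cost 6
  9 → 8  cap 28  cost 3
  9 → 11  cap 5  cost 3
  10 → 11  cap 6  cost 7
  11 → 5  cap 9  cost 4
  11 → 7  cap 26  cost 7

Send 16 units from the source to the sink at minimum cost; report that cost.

Minimum cost for 16 units: 326

shortest-cost path #1: 4→2→7 push 3 @ unit cost 9 (adds 27)
shortest-cost path #2: 4→2→1→6→9→7 push 1 @ unit cost 15 (adds 15)
shortest-cost path #3: 4→10→11→7 push 6 @ unit cost 20 (adds 120)
shortest-cost path #4: 4→0→5→6→9→7 push 2 @ unit cost 24 (adds 48)
shortest-cost path #5: 4→0→5→3→11→7 push 4 @ unit cost 29 (adds 116)
total cost = 326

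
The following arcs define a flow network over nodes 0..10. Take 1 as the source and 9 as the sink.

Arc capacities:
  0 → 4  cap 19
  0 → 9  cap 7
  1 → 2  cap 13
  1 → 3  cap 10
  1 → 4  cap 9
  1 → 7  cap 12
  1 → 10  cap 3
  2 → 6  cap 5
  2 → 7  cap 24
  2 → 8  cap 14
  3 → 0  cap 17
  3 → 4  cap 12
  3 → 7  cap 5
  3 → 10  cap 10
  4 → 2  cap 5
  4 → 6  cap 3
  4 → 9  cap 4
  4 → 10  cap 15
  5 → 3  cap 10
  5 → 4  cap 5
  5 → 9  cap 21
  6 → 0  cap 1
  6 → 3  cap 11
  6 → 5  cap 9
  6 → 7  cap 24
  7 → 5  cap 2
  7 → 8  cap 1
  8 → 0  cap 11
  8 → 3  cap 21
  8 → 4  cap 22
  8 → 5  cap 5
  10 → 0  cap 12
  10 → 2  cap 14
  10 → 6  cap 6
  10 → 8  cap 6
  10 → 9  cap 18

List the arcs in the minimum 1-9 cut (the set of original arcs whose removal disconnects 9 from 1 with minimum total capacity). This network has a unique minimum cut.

Min-cut arcs: {(1,2), (1,3), (1,4), (1,10), (7,5), (7,8)} (total capacity 38)

augment #1: 1→4→9 push 4
augment #2: 1→10→9 push 3
augment #3: 1→3→0→9 push 7
augment #4: 1→3→10→9 push 3
augment #5: 1→4→10→9 push 5
augment #6: 1→7→5→9 push 2
augment #7: 1→2→6→5→9 push 5
augment #8: 1→2→8→5→9 push 5
augment #9: 1→2→8→3→10→9 push 3
augment #10: 1→7→8→3→10→9 push 1
max flow = 38; residual-reachable set from 1 gives S-side
cut edges (S→T): {(1,2), (1,3), (1,4), (1,10), (7,5), (7,8)} total cap 38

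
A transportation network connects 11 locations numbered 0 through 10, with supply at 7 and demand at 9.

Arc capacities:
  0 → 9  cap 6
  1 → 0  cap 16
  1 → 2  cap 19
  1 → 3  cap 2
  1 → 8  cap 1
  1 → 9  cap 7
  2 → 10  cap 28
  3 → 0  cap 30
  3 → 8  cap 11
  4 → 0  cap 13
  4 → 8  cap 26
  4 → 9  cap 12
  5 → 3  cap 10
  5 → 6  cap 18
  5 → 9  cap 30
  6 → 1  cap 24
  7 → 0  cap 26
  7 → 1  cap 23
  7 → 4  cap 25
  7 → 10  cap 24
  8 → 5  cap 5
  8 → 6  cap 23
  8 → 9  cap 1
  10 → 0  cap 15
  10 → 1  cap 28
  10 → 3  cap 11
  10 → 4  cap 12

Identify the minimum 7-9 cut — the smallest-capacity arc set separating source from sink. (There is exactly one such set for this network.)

Min-cut arcs: {(0,9), (1,9), (4,9), (8,5), (8,9)} (total capacity 31)

augment #1: 7→0→9 push 6
augment #2: 7→1→9 push 7
augment #3: 7→4→9 push 12
augment #4: 7→1→8→9 push 1
augment #5: 7→4→8→5→9 push 5
max flow = 31; residual-reachable set from 7 gives S-side
cut edges (S→T): {(0,9), (1,9), (4,9), (8,5), (8,9)} total cap 31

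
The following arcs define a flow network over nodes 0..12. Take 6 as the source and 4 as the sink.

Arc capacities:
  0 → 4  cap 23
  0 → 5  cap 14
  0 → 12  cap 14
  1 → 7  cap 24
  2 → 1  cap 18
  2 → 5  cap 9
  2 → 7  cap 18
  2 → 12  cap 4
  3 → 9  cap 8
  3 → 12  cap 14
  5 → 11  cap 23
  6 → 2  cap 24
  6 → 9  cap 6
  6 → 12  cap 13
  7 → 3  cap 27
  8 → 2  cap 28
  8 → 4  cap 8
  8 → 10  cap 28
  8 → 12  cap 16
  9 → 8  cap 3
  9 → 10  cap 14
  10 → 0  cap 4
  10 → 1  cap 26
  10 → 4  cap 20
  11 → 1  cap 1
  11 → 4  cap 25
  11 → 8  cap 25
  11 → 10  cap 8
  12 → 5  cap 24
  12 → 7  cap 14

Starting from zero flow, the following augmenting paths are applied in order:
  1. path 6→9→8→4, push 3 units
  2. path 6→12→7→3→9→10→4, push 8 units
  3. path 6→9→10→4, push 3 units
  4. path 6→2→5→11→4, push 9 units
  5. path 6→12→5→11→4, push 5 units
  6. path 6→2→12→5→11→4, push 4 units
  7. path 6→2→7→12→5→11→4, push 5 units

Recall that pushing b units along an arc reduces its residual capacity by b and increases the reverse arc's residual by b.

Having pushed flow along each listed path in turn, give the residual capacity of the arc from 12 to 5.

after path 1 (6→9→8→4, push 3): res(12,5)=24
after path 2 (6→12→7→3→9→10→4, push 8): res(12,5)=24
after path 3 (6→9→10→4, push 3): res(12,5)=24
after path 4 (6→2→5→11→4, push 9): res(12,5)=24
after path 5 (6→12→5→11→4, push 5): res(12,5)=19
after path 6 (6→2→12→5→11→4, push 4): res(12,5)=15
after path 7 (6→2→7→12→5→11→4, push 5): res(12,5)=10

Residual capacity of (12,5): 10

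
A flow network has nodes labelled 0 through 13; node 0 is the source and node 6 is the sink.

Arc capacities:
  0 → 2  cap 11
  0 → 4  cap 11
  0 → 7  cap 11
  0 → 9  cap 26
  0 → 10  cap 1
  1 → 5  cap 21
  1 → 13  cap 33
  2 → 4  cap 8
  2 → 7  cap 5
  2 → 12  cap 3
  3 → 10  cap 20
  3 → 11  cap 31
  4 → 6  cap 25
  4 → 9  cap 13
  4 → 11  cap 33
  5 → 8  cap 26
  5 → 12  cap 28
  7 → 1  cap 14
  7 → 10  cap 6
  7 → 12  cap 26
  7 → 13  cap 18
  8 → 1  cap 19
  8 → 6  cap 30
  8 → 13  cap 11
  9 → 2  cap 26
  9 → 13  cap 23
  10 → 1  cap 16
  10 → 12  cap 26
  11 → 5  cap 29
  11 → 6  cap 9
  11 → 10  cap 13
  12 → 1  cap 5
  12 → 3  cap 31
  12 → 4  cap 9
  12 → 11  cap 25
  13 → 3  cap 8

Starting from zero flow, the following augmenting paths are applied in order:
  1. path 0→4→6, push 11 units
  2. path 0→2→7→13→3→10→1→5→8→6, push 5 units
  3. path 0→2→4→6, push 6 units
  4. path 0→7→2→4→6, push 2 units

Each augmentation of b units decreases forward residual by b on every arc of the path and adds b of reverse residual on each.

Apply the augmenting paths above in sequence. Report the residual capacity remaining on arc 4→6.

after path 1 (0→4→6, push 11): res(4,6)=14
after path 2 (0→2→7→13→3→10→1→5→8→6, push 5): res(4,6)=14
after path 3 (0→2→4→6, push 6): res(4,6)=8
after path 4 (0→7→2→4→6, push 2): res(4,6)=6

Residual capacity of (4,6): 6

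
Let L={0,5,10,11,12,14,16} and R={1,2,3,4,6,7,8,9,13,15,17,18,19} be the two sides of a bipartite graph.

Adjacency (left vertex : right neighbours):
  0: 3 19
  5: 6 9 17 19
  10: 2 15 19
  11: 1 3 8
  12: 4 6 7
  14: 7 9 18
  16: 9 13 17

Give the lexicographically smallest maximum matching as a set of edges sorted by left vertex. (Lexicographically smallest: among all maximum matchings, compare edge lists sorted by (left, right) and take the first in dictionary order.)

Lex-smallest maximum matching: {(0,3), (5,6), (10,2), (11,1), (12,4), (14,7), (16,9)}

|M| = 7 (so the lex-smallest maximum matching has 7 edges)
process left vertices in ascending order; for each, take the smallest-labelled available neighbour that still permits 7 edges overall, or leave it unmatched if none does
lex-smallest matching: {0-3, 5-6, 10-2, 11-1, 12-4, 14-7, 16-9}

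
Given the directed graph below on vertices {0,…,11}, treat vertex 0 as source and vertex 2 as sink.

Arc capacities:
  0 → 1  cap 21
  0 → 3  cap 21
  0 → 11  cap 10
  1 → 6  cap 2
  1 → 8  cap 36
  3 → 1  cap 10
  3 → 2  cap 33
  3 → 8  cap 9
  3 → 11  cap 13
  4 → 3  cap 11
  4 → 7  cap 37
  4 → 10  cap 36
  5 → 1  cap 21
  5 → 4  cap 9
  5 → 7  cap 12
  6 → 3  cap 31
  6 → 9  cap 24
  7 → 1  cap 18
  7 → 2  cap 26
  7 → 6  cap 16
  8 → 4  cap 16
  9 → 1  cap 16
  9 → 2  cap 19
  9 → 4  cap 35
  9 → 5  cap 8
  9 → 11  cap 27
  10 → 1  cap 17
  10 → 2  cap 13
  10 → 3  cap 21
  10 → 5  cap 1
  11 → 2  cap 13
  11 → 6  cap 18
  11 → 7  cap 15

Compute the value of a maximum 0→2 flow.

augment #1: 0→3→2 bottleneck 21, total now 21
augment #2: 0→11→2 bottleneck 10, total now 31
augment #3: 0→1→6→3→2 bottleneck 2, total now 33
augment #4: 0→1→8→4→3→2 bottleneck 10, total now 43
augment #5: 0→1→8→4→7→2 bottleneck 6, total now 49

Maximum flow value: 49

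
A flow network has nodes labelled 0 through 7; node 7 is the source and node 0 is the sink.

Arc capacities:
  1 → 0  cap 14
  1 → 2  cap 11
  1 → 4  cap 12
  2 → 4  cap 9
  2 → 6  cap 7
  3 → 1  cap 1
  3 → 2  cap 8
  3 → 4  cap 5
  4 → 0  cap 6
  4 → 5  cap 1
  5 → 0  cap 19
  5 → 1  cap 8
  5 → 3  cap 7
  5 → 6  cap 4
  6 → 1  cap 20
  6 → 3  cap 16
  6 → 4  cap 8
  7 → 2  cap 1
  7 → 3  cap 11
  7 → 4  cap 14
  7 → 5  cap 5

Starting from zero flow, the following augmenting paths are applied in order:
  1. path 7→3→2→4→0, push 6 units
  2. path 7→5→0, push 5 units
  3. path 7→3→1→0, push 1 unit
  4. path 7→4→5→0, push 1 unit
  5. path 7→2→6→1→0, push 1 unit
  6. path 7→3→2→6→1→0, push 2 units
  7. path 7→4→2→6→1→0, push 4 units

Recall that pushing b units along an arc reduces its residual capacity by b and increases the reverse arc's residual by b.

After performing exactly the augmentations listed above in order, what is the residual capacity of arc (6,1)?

Residual capacity of (6,1): 13

after path 1 (7→3→2→4→0, push 6): res(6,1)=20
after path 2 (7→5→0, push 5): res(6,1)=20
after path 3 (7→3→1→0, push 1): res(6,1)=20
after path 4 (7→4→5→0, push 1): res(6,1)=20
after path 5 (7→2→6→1→0, push 1): res(6,1)=19
after path 6 (7→3→2→6→1→0, push 2): res(6,1)=17
after path 7 (7→4→2→6→1→0, push 4): res(6,1)=13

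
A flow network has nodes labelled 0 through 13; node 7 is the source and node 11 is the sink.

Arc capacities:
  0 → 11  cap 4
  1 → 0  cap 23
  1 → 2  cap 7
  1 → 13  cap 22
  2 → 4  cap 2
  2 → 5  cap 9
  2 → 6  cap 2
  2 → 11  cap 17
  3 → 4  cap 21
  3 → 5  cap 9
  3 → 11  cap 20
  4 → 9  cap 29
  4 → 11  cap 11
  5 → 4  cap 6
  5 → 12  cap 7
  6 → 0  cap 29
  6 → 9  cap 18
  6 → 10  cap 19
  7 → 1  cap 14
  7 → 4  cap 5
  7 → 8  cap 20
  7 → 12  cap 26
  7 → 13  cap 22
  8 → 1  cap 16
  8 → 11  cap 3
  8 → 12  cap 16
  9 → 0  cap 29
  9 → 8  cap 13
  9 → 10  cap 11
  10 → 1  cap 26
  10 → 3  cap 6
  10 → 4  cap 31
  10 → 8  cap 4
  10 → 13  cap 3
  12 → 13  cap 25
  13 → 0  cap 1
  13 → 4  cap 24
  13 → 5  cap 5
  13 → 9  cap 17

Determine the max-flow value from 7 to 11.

augment #1: 7→4→11 bottleneck 5, total now 5
augment #2: 7→8→11 bottleneck 3, total now 8
augment #3: 7→1→0→11 bottleneck 4, total now 12
augment #4: 7→1→2→11 bottleneck 7, total now 19
augment #5: 7→13→4→11 bottleneck 6, total now 25
augment #6: 7→13→9→10→3→11 bottleneck 6, total now 31

Maximum flow value: 31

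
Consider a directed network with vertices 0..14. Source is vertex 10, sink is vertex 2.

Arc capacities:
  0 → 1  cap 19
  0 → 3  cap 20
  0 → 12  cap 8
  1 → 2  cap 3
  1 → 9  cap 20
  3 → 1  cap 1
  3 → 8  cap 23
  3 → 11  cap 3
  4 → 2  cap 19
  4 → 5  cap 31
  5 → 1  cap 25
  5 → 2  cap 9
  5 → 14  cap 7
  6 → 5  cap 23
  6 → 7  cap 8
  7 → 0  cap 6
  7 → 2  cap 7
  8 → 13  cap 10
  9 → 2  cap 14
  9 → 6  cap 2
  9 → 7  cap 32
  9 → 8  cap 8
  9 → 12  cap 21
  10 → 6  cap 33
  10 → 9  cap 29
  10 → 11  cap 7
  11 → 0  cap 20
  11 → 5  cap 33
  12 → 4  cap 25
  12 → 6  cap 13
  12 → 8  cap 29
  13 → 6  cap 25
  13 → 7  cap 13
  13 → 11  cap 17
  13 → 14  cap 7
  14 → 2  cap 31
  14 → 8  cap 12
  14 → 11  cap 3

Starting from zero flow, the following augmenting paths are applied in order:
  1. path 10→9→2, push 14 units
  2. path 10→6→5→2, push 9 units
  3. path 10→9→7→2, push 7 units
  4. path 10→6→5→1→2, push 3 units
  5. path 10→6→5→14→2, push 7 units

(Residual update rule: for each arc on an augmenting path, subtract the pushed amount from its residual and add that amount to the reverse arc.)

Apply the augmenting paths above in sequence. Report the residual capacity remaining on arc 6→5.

Residual capacity of (6,5): 4

after path 1 (10→9→2, push 14): res(6,5)=23
after path 2 (10→6→5→2, push 9): res(6,5)=14
after path 3 (10→9→7→2, push 7): res(6,5)=14
after path 4 (10→6→5→1→2, push 3): res(6,5)=11
after path 5 (10→6→5→14→2, push 7): res(6,5)=4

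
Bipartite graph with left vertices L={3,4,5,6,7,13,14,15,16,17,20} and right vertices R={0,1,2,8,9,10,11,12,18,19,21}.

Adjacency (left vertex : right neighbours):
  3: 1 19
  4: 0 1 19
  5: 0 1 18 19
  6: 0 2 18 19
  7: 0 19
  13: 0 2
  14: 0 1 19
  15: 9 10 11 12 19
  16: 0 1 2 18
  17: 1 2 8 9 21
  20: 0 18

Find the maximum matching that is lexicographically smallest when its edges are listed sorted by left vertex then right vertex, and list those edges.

|M| = 7 (so the lex-smallest maximum matching has 7 edges)
process left vertices in ascending order; for each, take the smallest-labelled available neighbour that still permits 7 edges overall, or leave it unmatched if none does
lex-smallest matching: {3-1, 4-0, 5-18, 6-2, 7-19, 15-9, 17-8}

Lex-smallest maximum matching: {(3,1), (4,0), (5,18), (6,2), (7,19), (15,9), (17,8)}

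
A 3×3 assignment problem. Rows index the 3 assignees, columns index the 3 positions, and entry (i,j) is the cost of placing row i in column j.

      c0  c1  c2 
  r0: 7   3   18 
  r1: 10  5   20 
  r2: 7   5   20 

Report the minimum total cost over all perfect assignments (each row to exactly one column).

Minimum assignment cost: 30

one of 2 optimal assignments: row0→col1 (cost 3), row1→col2 (cost 20), row2→col0 (cost 7)
total = 3 + 20 + 7 = 30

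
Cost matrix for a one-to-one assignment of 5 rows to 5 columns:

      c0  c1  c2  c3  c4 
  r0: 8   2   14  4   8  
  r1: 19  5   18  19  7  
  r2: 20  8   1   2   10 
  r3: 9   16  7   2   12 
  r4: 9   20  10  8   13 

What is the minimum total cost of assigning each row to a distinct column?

optimal assignment: row0→col1 (cost 2), row1→col4 (cost 7), row2→col2 (cost 1), row3→col3 (cost 2), row4→col0 (cost 9)
total = 2 + 7 + 1 + 2 + 9 = 21

Minimum assignment cost: 21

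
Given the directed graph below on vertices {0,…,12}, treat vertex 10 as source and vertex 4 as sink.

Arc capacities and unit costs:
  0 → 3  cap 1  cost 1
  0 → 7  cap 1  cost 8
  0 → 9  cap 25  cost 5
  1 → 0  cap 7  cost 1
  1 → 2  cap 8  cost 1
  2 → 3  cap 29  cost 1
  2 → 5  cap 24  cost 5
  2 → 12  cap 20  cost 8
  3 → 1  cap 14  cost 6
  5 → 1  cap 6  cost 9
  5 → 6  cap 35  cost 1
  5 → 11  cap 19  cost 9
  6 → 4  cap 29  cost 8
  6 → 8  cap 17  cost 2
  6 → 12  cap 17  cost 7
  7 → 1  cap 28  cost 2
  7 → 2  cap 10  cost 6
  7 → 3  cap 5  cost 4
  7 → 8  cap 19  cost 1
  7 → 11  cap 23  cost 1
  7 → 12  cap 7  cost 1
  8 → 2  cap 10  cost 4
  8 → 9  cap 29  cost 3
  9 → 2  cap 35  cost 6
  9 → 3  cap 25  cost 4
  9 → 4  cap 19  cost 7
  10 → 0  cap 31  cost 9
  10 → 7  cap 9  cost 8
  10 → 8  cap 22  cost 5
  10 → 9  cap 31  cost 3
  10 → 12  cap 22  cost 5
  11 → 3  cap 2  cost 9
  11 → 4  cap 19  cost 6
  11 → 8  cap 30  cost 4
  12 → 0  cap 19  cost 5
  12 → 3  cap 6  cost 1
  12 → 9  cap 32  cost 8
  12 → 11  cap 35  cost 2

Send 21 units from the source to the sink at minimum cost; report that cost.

shortest-cost path #1: 10→9→4 push 19 @ unit cost 10 (adds 190)
shortest-cost path #2: 10→12→11→4 push 2 @ unit cost 13 (adds 26)
total cost = 216

Minimum cost for 21 units: 216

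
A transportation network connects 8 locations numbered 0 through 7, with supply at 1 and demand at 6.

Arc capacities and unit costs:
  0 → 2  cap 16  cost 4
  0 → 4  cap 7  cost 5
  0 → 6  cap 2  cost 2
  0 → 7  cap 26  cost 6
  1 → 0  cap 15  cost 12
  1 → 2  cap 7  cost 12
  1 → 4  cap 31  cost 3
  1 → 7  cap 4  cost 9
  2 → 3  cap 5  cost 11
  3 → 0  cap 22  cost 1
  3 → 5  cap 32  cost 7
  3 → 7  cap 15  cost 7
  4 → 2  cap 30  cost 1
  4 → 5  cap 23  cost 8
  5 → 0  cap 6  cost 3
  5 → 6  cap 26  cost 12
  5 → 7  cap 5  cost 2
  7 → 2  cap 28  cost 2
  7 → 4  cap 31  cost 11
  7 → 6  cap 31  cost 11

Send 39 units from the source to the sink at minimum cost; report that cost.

Minimum cost for 39 units: 927

shortest-cost path #1: 1→0→6 push 2 @ unit cost 14 (adds 28)
shortest-cost path #2: 1→7→6 push 4 @ unit cost 20 (adds 80)
shortest-cost path #3: 1→4→5→6 push 23 @ unit cost 23 (adds 529)
shortest-cost path #4: 1→0→7→6 push 10 @ unit cost 29 (adds 290)
total cost = 927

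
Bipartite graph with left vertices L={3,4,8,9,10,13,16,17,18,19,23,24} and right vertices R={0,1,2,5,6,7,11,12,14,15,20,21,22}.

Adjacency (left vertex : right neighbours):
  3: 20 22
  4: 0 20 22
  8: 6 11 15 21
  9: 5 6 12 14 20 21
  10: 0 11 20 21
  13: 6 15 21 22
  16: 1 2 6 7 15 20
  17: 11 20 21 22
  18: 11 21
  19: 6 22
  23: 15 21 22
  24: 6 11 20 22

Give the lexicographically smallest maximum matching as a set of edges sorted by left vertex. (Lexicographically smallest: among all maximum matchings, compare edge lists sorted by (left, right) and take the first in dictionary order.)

|M| = 9 (so the lex-smallest maximum matching has 9 edges)
process left vertices in ascending order; for each, take the smallest-labelled available neighbour that still permits 9 edges overall, or leave it unmatched if none does
lex-smallest matching: {3-20, 4-0, 8-6, 9-5, 10-11, 13-15, 16-1, 17-21, 19-22}

Lex-smallest maximum matching: {(3,20), (4,0), (8,6), (9,5), (10,11), (13,15), (16,1), (17,21), (19,22)}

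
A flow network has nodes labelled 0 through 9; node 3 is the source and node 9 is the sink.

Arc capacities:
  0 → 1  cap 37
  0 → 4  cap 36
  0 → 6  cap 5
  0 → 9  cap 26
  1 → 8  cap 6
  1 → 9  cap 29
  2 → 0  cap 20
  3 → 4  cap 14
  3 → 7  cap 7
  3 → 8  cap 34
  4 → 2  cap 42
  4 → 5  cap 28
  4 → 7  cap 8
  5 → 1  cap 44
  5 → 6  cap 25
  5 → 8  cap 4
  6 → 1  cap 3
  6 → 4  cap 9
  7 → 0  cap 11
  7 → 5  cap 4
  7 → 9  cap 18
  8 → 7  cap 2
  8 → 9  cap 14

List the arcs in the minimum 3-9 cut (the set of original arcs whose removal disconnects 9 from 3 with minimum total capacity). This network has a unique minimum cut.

augment #1: 3→7→9 push 7
augment #2: 3→8→9 push 14
augment #3: 3→4→7→9 push 8
augment #4: 3→8→7→9 push 2
augment #5: 3→4→2→0→9 push 6
max flow = 37; residual-reachable set from 3 gives S-side
cut edges (S→T): {(3,4), (3,7), (8,7), (8,9)} total cap 37

Min-cut arcs: {(3,4), (3,7), (8,7), (8,9)} (total capacity 37)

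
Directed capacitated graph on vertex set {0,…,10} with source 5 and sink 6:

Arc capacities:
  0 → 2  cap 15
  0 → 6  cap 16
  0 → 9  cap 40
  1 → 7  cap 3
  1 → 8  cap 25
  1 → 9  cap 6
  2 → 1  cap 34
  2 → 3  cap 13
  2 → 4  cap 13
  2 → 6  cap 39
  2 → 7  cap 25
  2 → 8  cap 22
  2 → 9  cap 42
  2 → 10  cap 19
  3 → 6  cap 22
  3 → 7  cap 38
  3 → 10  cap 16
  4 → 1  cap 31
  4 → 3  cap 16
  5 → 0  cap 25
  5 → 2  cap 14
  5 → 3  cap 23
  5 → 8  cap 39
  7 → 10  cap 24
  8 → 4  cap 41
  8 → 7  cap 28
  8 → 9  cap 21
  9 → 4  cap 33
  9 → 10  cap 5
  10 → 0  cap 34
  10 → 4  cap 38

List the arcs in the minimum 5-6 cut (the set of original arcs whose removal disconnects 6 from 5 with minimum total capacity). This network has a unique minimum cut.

Min-cut arcs: {(0,2), (0,6), (3,6), (5,2)} (total capacity 67)

augment #1: 5→0→6 push 16
augment #2: 5→2→6 push 14
augment #3: 5→3→6 push 22
augment #4: 5→0→2→6 push 9
augment #5: 5→3→10→0→2→6 push 1
augment #6: 5→8→7→10→0→2→6 push 5
max flow = 67; residual-reachable set from 5 gives S-side
cut edges (S→T): {(0,2), (0,6), (3,6), (5,2)} total cap 67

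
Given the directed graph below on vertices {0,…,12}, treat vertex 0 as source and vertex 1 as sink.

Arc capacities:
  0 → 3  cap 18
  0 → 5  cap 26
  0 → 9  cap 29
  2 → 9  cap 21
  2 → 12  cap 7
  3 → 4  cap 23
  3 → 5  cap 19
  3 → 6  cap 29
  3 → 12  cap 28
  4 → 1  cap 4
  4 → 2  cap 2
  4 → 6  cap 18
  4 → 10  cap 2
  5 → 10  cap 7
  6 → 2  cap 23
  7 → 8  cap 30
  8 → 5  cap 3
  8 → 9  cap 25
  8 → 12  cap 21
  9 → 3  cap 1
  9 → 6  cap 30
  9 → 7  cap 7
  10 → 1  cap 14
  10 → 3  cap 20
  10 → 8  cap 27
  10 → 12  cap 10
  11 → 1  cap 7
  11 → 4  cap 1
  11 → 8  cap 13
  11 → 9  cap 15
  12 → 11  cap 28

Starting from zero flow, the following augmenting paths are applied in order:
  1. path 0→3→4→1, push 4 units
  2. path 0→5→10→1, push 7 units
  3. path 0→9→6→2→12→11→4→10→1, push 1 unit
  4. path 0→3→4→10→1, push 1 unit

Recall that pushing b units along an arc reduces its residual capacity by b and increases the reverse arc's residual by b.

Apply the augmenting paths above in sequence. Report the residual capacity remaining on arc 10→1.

after path 1 (0→3→4→1, push 4): res(10,1)=14
after path 2 (0→5→10→1, push 7): res(10,1)=7
after path 3 (0→9→6→2→12→11→4→10→1, push 1): res(10,1)=6
after path 4 (0→3→4→10→1, push 1): res(10,1)=5

Residual capacity of (10,1): 5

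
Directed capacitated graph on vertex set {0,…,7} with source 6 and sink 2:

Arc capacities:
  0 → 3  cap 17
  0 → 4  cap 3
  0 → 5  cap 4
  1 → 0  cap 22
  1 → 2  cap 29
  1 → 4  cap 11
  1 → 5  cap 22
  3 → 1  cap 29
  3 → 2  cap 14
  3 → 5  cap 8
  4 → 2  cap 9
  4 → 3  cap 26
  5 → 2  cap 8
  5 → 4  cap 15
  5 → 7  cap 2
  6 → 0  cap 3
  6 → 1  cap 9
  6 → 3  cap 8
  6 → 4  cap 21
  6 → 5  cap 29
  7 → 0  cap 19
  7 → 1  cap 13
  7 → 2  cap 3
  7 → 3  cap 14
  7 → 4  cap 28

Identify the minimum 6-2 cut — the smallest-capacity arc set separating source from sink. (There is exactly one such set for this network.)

augment #1: 6→1→2 push 9
augment #2: 6→3→2 push 8
augment #3: 6→4→2 push 9
augment #4: 6→5→2 push 8
augment #5: 6→0→3→2 push 3
augment #6: 6→4→3→2 push 3
augment #7: 6→5→7→2 push 2
augment #8: 6→4→3→1→2 push 9
augment #9: 6→5→4→3→1→2 push 11
max flow = 62; residual-reachable set from 6 gives S-side
cut edges (S→T): {(1,2), (3,2), (4,2), (5,2), (5,7)} total cap 62

Min-cut arcs: {(1,2), (3,2), (4,2), (5,2), (5,7)} (total capacity 62)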